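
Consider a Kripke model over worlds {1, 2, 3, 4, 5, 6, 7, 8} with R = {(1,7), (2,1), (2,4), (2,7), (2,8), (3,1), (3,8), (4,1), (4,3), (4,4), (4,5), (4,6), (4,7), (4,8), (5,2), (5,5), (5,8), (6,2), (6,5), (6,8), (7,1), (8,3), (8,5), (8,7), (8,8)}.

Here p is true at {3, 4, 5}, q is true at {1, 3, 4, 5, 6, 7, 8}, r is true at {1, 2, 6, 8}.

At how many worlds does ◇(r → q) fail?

0

1: successors {7}; r → q there: 7:T. ✓
2: successors {1, 4, 7, 8}; r → q there: 1:T, 4:T, 7:T, 8:T. ✓
3: successors {1, 8}; r → q there: 1:T, 8:T. ✓
4: successors {1, 3, 4, 5, 6, 7, 8}; r → q there: 1:T, 3:T, 4:T, 5:T, 6:T, 7:T, 8:T. ✓
5: successors {2, 5, 8}; r → q there: 2:F, 5:T, 8:T. ✓
6: successors {2, 5, 8}; r → q there: 2:F, 5:T, 8:T. ✓
7: successors {1}; r → q there: 1:T. ✓
8: successors {3, 5, 7, 8}; r → q there: 3:T, 5:T, 7:T, 8:T. ✓
Satisfying worlds: {1, 2, 3, 4, 5, 6, 7, 8}.
So ◇(r → q) fails at the other 0 worlds.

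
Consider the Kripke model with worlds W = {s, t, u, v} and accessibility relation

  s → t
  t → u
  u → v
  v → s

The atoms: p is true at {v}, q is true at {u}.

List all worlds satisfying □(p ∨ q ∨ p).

{t, u}

s: successors {t}; p ∨ q ∨ p there: t:F. ✗
t: successors {u}; p ∨ q ∨ p there: u:T. ✓
u: successors {v}; p ∨ q ∨ p there: v:T. ✓
v: successors {s}; p ∨ q ∨ p there: s:F. ✗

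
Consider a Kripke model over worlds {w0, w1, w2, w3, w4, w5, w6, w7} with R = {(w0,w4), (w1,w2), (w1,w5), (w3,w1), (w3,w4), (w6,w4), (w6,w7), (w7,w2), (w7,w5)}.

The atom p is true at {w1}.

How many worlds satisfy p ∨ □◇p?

w0: p is F, □◇p is F. ✗
w1: p is T, □◇p is F. ✓
w2: p is F, □◇p is T. ✓
w3: p is F, □◇p is F. ✗
w4: p is F, □◇p is T. ✓
w5: p is F, □◇p is T. ✓
w6: p is F, □◇p is F. ✗
w7: p is F, □◇p is F. ✗
Satisfying worlds: {w1, w2, w4, w5}.

4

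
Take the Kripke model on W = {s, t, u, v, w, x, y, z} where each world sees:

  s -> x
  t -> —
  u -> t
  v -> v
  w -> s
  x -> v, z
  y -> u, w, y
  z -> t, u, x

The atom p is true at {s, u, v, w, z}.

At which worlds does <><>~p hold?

s: successors {x}; <>~p there: x:F. ✗
t: no successors, so <><>~p fails. ✗
u: successors {t}; <>~p there: t:F. ✗
v: successors {v}; <>~p there: v:F. ✗
w: successors {s}; <>~p there: s:T. ✓
x: successors {v, z}; <>~p there: v:F, z:T. ✓
y: successors {u, w, y}; <>~p there: u:T, w:F, y:T. ✓
z: successors {t, u, x}; <>~p there: t:F, u:T, x:F. ✓

{w, x, y, z}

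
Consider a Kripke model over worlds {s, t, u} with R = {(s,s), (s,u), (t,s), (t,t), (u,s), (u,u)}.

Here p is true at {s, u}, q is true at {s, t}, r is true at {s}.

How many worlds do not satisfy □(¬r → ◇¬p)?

s: successors {s, u}; ¬r → ◇¬p there: s:T, u:F. ✗
t: successors {s, t}; ¬r → ◇¬p there: s:T, t:T. ✓
u: successors {s, u}; ¬r → ◇¬p there: s:T, u:F. ✗
Satisfying worlds: {t}.
So □(¬r → ◇¬p) fails at the other 2 worlds.

2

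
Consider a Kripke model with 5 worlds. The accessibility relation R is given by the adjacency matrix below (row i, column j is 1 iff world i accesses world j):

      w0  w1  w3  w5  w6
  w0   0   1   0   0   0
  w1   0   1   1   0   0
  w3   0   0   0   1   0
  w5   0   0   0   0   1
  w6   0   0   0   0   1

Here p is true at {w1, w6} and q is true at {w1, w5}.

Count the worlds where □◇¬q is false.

w0: successors {w1}; ◇¬q there: w1:T. ✓
w1: successors {w1, w3}; ◇¬q there: w1:T, w3:F. ✗
w3: successors {w5}; ◇¬q there: w5:T. ✓
w5: successors {w6}; ◇¬q there: w6:T. ✓
w6: successors {w6}; ◇¬q there: w6:T. ✓
Satisfying worlds: {w0, w3, w5, w6}.
So □◇¬q fails at the other 1 world.

1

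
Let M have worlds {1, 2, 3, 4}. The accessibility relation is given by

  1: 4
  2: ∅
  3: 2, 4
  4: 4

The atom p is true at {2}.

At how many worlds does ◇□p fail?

3

1: successors {4}; □p there: 4:F. ✗
2: no successors, so ◇□p fails. ✗
3: successors {2, 4}; □p there: 2:T, 4:F. ✓
4: successors {4}; □p there: 4:F. ✗
Satisfying worlds: {3}.
So ◇□p fails at the other 3 worlds.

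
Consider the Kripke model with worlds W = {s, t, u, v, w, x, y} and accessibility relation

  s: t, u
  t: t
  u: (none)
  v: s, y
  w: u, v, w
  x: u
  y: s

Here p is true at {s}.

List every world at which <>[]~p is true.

s: successors {t, u}; []~p there: t:T, u:T. ✓
t: successors {t}; []~p there: t:T. ✓
u: no successors, so <>[]~p fails. ✗
v: successors {s, y}; []~p there: s:T, y:F. ✓
w: successors {u, v, w}; []~p there: u:T, v:F, w:T. ✓
x: successors {u}; []~p there: u:T. ✓
y: successors {s}; []~p there: s:T. ✓

{s, t, v, w, x, y}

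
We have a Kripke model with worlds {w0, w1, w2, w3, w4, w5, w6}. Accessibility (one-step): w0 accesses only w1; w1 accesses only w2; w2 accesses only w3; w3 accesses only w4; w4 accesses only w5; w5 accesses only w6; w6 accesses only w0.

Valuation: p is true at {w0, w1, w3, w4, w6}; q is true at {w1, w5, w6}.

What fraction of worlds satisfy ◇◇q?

3/7

w0: successors {w1}; ◇q there: w1:F. ✗
w1: successors {w2}; ◇q there: w2:F. ✗
w2: successors {w3}; ◇q there: w3:F. ✗
w3: successors {w4}; ◇q there: w4:T. ✓
w4: successors {w5}; ◇q there: w5:T. ✓
w5: successors {w6}; ◇q there: w6:F. ✗
w6: successors {w0}; ◇q there: w0:T. ✓
That's 3 of 7 worlds, so 3/7.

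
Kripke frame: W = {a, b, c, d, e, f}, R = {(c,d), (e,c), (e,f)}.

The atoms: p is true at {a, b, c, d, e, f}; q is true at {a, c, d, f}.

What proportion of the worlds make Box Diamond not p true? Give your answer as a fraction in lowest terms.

2/3

a: no successors, so Box Diamond not p holds vacuously. ✓
b: no successors, so Box Diamond not p holds vacuously. ✓
c: successors {d}; Diamond not p there: d:F. ✗
d: no successors, so Box Diamond not p holds vacuously. ✓
e: successors {c, f}; Diamond not p there: c:F, f:F. ✗
f: no successors, so Box Diamond not p holds vacuously. ✓
That's 4 of 6 worlds, so 4/6 = 2/3.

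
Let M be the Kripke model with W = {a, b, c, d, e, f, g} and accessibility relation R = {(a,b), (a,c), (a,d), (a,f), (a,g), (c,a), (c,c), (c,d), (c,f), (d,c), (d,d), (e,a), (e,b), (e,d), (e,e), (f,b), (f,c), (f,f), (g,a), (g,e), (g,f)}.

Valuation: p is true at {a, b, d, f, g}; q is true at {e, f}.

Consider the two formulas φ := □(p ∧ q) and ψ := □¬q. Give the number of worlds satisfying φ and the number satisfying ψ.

For □(p ∧ q):
a: successors {b, c, d, f, g}; p ∧ q there: b:F, c:F, d:F, f:T, g:F. ✗
b: no successors, so □(p ∧ q) holds vacuously. ✓
c: successors {a, c, d, f}; p ∧ q there: a:F, c:F, d:F, f:T. ✗
d: successors {c, d}; p ∧ q there: c:F, d:F. ✗
e: successors {a, b, d, e}; p ∧ q there: a:F, b:F, d:F, e:F. ✗
f: successors {b, c, f}; p ∧ q there: b:F, c:F, f:T. ✗
g: successors {a, e, f}; p ∧ q there: a:F, e:F, f:T. ✗
— 1 world.
For □¬q:
a: successors {b, c, d, f, g}; ¬q there: b:T, c:T, d:T, f:F, g:T. ✗
b: no successors, so □¬q holds vacuously. ✓
c: successors {a, c, d, f}; ¬q there: a:T, c:T, d:T, f:F. ✗
d: successors {c, d}; ¬q there: c:T, d:T. ✓
e: successors {a, b, d, e}; ¬q there: a:T, b:T, d:T, e:F. ✗
f: successors {b, c, f}; ¬q there: b:T, c:T, f:F. ✗
g: successors {a, e, f}; ¬q there: a:T, e:F, f:F. ✗
— 2 worlds.

1 and 2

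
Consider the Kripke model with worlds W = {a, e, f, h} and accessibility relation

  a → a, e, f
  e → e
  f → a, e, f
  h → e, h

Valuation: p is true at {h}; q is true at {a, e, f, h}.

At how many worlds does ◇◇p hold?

1

a: successors {a, e, f}; ◇p there: a:F, e:F, f:F. ✗
e: successors {e}; ◇p there: e:F. ✗
f: successors {a, e, f}; ◇p there: a:F, e:F, f:F. ✗
h: successors {e, h}; ◇p there: e:F, h:T. ✓
Satisfying worlds: {h}.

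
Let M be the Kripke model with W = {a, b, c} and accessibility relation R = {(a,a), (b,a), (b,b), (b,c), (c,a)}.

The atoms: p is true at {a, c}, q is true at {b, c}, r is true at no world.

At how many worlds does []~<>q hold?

a: successors {a}; ~<>q there: a:T. ✓
b: successors {a, b, c}; ~<>q there: a:T, b:F, c:T. ✗
c: successors {a}; ~<>q there: a:T. ✓
Satisfying worlds: {a, c}.

2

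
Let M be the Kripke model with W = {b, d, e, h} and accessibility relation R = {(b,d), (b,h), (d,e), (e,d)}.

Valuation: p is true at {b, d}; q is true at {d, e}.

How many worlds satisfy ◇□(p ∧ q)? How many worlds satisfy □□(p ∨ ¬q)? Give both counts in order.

For ◇□(p ∧ q):
b: successors {d, h}; □(p ∧ q) there: d:F, h:T. ✓
d: successors {e}; □(p ∧ q) there: e:T. ✓
e: successors {d}; □(p ∧ q) there: d:F. ✗
h: no successors, so ◇□(p ∧ q) fails. ✗
— 2 worlds.
For □□(p ∨ ¬q):
b: successors {d, h}; □(p ∨ ¬q) there: d:F, h:T. ✗
d: successors {e}; □(p ∨ ¬q) there: e:T. ✓
e: successors {d}; □(p ∨ ¬q) there: d:F. ✗
h: no successors, so □□(p ∨ ¬q) holds vacuously. ✓
— 2 worlds.

2 and 2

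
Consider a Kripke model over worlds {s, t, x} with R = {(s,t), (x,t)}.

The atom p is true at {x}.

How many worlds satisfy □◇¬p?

1

s: successors {t}; ◇¬p there: t:F. ✗
t: no successors, so □◇¬p holds vacuously. ✓
x: successors {t}; ◇¬p there: t:F. ✗
Satisfying worlds: {t}.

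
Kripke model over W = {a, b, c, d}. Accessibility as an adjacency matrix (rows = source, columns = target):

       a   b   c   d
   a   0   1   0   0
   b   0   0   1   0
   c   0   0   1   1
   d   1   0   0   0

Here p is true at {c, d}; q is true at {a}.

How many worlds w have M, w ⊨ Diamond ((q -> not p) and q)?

1

a: successors {b}; (q -> not p) and q there: b:F. ✗
b: successors {c}; (q -> not p) and q there: c:F. ✗
c: successors {c, d}; (q -> not p) and q there: c:F, d:F. ✗
d: successors {a}; (q -> not p) and q there: a:T. ✓
Satisfying worlds: {d}.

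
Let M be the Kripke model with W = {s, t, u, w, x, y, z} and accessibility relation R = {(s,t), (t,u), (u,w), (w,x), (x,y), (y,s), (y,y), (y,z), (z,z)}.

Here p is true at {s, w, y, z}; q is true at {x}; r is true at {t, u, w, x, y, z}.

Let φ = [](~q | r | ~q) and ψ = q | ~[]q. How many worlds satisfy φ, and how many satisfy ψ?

For [](~q | r | ~q):
s: successors {t}; ~q | r | ~q there: t:T. ✓
t: successors {u}; ~q | r | ~q there: u:T. ✓
u: successors {w}; ~q | r | ~q there: w:T. ✓
w: successors {x}; ~q | r | ~q there: x:T. ✓
x: successors {y}; ~q | r | ~q there: y:T. ✓
y: successors {s, y, z}; ~q | r | ~q there: s:T, y:T, z:T. ✓
z: successors {z}; ~q | r | ~q there: z:T. ✓
— 7 worlds.
For q | ~[]q:
s: q is F, ~[]q is T. ✓
t: q is F, ~[]q is T. ✓
u: q is F, ~[]q is T. ✓
w: q is F, ~[]q is F. ✗
x: q is T, ~[]q is T. ✓
y: q is F, ~[]q is T. ✓
z: q is F, ~[]q is T. ✓
— 6 worlds.

7 and 6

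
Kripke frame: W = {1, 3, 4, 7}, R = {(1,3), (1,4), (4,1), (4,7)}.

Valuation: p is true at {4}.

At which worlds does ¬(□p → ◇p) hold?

1: □p → ◇p is T. ✗
3: □p → ◇p is F. ✓
4: □p → ◇p is T. ✗
7: □p → ◇p is F. ✓

{3, 7}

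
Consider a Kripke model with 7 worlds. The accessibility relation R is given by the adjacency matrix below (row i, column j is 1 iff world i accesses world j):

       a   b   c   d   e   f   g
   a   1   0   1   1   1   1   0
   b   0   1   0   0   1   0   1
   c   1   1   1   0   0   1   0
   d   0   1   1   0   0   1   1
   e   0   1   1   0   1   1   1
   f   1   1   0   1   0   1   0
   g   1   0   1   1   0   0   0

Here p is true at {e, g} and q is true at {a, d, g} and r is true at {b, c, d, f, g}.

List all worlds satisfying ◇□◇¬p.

a: successors {a, c, d, e, f}; □◇¬p there: a:T, c:T, d:T, e:T, f:T. ✓
b: successors {b, e, g}; □◇¬p there: b:T, e:T, g:T. ✓
c: successors {a, b, c, f}; □◇¬p there: a:T, b:T, c:T, f:T. ✓
d: successors {b, c, f, g}; □◇¬p there: b:T, c:T, f:T, g:T. ✓
e: successors {b, c, e, f, g}; □◇¬p there: b:T, c:T, e:T, f:T, g:T. ✓
f: successors {a, b, d, f}; □◇¬p there: a:T, b:T, d:T, f:T. ✓
g: successors {a, c, d}; □◇¬p there: a:T, c:T, d:T. ✓

{a, b, c, d, e, f, g}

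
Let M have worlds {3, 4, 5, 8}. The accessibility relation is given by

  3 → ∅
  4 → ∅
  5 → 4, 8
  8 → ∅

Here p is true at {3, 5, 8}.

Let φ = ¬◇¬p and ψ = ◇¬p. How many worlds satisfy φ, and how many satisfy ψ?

3 and 1

For ¬◇¬p:
3: ◇¬p is F. ✓
4: ◇¬p is F. ✓
5: ◇¬p is T. ✗
8: ◇¬p is F. ✓
— 3 worlds.
For ◇¬p:
3: no successors, so ◇¬p fails. ✗
4: no successors, so ◇¬p fails. ✗
5: successors {4, 8}; ¬p there: 4:T, 8:F. ✓
8: no successors, so ◇¬p fails. ✗
— 1 world.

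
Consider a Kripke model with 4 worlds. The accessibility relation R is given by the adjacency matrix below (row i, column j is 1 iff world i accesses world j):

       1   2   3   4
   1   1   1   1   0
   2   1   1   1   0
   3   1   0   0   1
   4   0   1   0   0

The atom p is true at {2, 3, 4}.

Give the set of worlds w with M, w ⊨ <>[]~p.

1: successors {1, 2, 3}; []~p there: 1:F, 2:F, 3:F. ✗
2: successors {1, 2, 3}; []~p there: 1:F, 2:F, 3:F. ✗
3: successors {1, 4}; []~p there: 1:F, 4:F. ✗
4: successors {2}; []~p there: 2:F. ✗

∅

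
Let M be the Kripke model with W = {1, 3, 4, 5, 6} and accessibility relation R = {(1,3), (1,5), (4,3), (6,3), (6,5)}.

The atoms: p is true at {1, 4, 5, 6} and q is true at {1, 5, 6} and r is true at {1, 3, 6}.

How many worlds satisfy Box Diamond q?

1: successors {3, 5}; Diamond q there: 3:F, 5:F. ✗
3: no successors, so Box Diamond q holds vacuously. ✓
4: successors {3}; Diamond q there: 3:F. ✗
5: no successors, so Box Diamond q holds vacuously. ✓
6: successors {3, 5}; Diamond q there: 3:F, 5:F. ✗
Satisfying worlds: {3, 5}.

2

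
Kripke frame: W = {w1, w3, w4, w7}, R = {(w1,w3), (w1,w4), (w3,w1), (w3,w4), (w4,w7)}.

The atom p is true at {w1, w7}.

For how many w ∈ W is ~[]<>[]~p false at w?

w1: []<>[]~p is T. ✗
w3: []<>[]~p is F. ✓
w4: []<>[]~p is F. ✓
w7: []<>[]~p is T. ✗
Satisfying worlds: {w3, w4}.
So ~[]<>[]~p fails at the other 2 worlds.

2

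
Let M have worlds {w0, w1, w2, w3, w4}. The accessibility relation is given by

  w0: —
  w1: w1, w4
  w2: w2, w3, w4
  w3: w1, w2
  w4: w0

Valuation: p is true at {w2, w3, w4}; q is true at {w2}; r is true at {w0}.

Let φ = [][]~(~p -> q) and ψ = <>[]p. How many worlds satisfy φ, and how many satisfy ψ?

2 and 3

For [][]~(~p -> q):
w0: no successors, so [][]~(~p -> q) holds vacuously. ✓
w1: successors {w1, w4}; []~(~p -> q) there: w1:F, w4:T. ✗
w2: successors {w2, w3, w4}; []~(~p -> q) there: w2:F, w3:F, w4:T. ✗
w3: successors {w1, w2}; []~(~p -> q) there: w1:F, w2:F. ✗
w4: successors {w0}; []~(~p -> q) there: w0:T. ✓
— 2 worlds.
For <>[]p:
w0: no successors, so <>[]p fails. ✗
w1: successors {w1, w4}; []p there: w1:F, w4:F. ✗
w2: successors {w2, w3, w4}; []p there: w2:T, w3:F, w4:F. ✓
w3: successors {w1, w2}; []p there: w1:F, w2:T. ✓
w4: successors {w0}; []p there: w0:T. ✓
— 3 worlds.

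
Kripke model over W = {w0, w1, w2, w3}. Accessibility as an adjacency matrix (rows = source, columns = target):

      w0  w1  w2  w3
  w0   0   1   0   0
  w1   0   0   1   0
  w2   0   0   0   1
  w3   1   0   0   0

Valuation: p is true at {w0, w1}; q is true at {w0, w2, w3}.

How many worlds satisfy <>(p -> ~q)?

3

w0: successors {w1}; p -> ~q there: w1:T. ✓
w1: successors {w2}; p -> ~q there: w2:T. ✓
w2: successors {w3}; p -> ~q there: w3:T. ✓
w3: successors {w0}; p -> ~q there: w0:F. ✗
Satisfying worlds: {w0, w1, w2}.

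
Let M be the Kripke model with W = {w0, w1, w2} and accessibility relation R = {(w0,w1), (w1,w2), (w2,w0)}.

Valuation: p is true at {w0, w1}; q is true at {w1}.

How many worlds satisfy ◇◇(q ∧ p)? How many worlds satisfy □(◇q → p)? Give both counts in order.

For ◇◇(q ∧ p):
w0: successors {w1}; ◇(q ∧ p) there: w1:F. ✗
w1: successors {w2}; ◇(q ∧ p) there: w2:F. ✗
w2: successors {w0}; ◇(q ∧ p) there: w0:T. ✓
— 1 world.
For □(◇q → p):
w0: successors {w1}; ◇q → p there: w1:T. ✓
w1: successors {w2}; ◇q → p there: w2:T. ✓
w2: successors {w0}; ◇q → p there: w0:T. ✓
— 3 worlds.

1 and 3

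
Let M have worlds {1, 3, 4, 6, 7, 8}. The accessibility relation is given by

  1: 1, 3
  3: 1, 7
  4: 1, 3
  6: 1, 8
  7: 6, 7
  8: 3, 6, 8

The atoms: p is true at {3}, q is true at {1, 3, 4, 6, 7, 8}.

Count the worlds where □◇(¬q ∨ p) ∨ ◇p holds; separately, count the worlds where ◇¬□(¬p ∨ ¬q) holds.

4 and 5

For □◇(¬q ∨ p) ∨ ◇p:
1: □◇(¬q ∨ p) is F, ◇p is T. ✓
3: □◇(¬q ∨ p) is F, ◇p is F. ✗
4: □◇(¬q ∨ p) is F, ◇p is T. ✓
6: □◇(¬q ∨ p) is T, ◇p is F. ✓
7: □◇(¬q ∨ p) is F, ◇p is F. ✗
8: □◇(¬q ∨ p) is F, ◇p is T. ✓
— 4 worlds.
For ◇¬□(¬p ∨ ¬q):
1: successors {1, 3}; ¬□(¬p ∨ ¬q) there: 1:T, 3:F. ✓
3: successors {1, 7}; ¬□(¬p ∨ ¬q) there: 1:T, 7:F. ✓
4: successors {1, 3}; ¬□(¬p ∨ ¬q) there: 1:T, 3:F. ✓
6: successors {1, 8}; ¬□(¬p ∨ ¬q) there: 1:T, 8:T. ✓
7: successors {6, 7}; ¬□(¬p ∨ ¬q) there: 6:F, 7:F. ✗
8: successors {3, 6, 8}; ¬□(¬p ∨ ¬q) there: 3:F, 6:F, 8:T. ✓
— 5 worlds.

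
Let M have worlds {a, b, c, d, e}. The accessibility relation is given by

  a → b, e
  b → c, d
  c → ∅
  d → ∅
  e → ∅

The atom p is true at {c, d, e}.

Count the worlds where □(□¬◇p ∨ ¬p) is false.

0

a: successors {b, e}; □¬◇p ∨ ¬p there: b:T, e:T. ✓
b: successors {c, d}; □¬◇p ∨ ¬p there: c:T, d:T. ✓
c: no successors, so □(□¬◇p ∨ ¬p) holds vacuously. ✓
d: no successors, so □(□¬◇p ∨ ¬p) holds vacuously. ✓
e: no successors, so □(□¬◇p ∨ ¬p) holds vacuously. ✓
Satisfying worlds: {a, b, c, d, e}.
So □(□¬◇p ∨ ¬p) fails at the other 0 worlds.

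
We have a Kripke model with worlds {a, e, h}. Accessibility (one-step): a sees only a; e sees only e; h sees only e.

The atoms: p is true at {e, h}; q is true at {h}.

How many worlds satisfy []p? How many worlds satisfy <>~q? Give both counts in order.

2 and 3

For []p:
a: successors {a}; p there: a:F. ✗
e: successors {e}; p there: e:T. ✓
h: successors {e}; p there: e:T. ✓
— 2 worlds.
For <>~q:
a: successors {a}; ~q there: a:T. ✓
e: successors {e}; ~q there: e:T. ✓
h: successors {e}; ~q there: e:T. ✓
— 3 worlds.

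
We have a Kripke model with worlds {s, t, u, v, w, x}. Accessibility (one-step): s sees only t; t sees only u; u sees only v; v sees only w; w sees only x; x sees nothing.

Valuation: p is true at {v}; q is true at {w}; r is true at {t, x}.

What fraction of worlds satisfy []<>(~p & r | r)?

s: successors {t}; <>(~p & r | r) there: t:F. ✗
t: successors {u}; <>(~p & r | r) there: u:F. ✗
u: successors {v}; <>(~p & r | r) there: v:F. ✗
v: successors {w}; <>(~p & r | r) there: w:T. ✓
w: successors {x}; <>(~p & r | r) there: x:F. ✗
x: no successors, so []<>(~p & r | r) holds vacuously. ✓
That's 2 of 6 worlds, so 2/6 = 1/3.

1/3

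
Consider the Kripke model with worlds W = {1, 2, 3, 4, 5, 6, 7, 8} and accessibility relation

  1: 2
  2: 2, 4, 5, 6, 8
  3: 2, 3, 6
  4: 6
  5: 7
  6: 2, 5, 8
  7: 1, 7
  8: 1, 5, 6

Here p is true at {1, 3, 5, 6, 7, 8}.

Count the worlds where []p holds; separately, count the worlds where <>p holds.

4 and 7

For []p:
1: successors {2}; p there: 2:F. ✗
2: successors {2, 4, 5, 6, 8}; p there: 2:F, 4:F, 5:T, 6:T, 8:T. ✗
3: successors {2, 3, 6}; p there: 2:F, 3:T, 6:T. ✗
4: successors {6}; p there: 6:T. ✓
5: successors {7}; p there: 7:T. ✓
6: successors {2, 5, 8}; p there: 2:F, 5:T, 8:T. ✗
7: successors {1, 7}; p there: 1:T, 7:T. ✓
8: successors {1, 5, 6}; p there: 1:T, 5:T, 6:T. ✓
— 4 worlds.
For <>p:
1: successors {2}; p there: 2:F. ✗
2: successors {2, 4, 5, 6, 8}; p there: 2:F, 4:F, 5:T, 6:T, 8:T. ✓
3: successors {2, 3, 6}; p there: 2:F, 3:T, 6:T. ✓
4: successors {6}; p there: 6:T. ✓
5: successors {7}; p there: 7:T. ✓
6: successors {2, 5, 8}; p there: 2:F, 5:T, 8:T. ✓
7: successors {1, 7}; p there: 1:T, 7:T. ✓
8: successors {1, 5, 6}; p there: 1:T, 5:T, 6:T. ✓
— 7 worlds.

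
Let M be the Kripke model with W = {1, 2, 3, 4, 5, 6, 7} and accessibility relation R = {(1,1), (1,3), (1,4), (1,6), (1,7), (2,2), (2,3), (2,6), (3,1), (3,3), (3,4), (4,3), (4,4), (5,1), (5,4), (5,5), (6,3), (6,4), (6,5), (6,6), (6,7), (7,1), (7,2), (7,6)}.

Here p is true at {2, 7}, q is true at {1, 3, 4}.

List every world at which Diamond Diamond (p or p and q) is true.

1: successors {1, 3, 4, 6, 7}; Diamond (p or p and q) there: 1:T, 3:F, 4:F, 6:T, 7:T. ✓
2: successors {2, 3, 6}; Diamond (p or p and q) there: 2:T, 3:F, 6:T. ✓
3: successors {1, 3, 4}; Diamond (p or p and q) there: 1:T, 3:F, 4:F. ✓
4: successors {3, 4}; Diamond (p or p and q) there: 3:F, 4:F. ✗
5: successors {1, 4, 5}; Diamond (p or p and q) there: 1:T, 4:F, 5:F. ✓
6: successors {3, 4, 5, 6, 7}; Diamond (p or p and q) there: 3:F, 4:F, 5:F, 6:T, 7:T. ✓
7: successors {1, 2, 6}; Diamond (p or p and q) there: 1:T, 2:T, 6:T. ✓

{1, 2, 3, 5, 6, 7}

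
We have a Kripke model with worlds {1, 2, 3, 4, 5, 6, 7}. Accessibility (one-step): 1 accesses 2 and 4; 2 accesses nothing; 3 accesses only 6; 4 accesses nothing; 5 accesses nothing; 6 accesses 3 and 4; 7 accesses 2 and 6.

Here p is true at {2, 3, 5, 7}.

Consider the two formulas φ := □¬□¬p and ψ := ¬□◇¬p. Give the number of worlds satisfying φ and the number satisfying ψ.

For □¬□¬p:
1: successors {2, 4}; ¬□¬p there: 2:F, 4:F. ✗
2: no successors, so □¬□¬p holds vacuously. ✓
3: successors {6}; ¬□¬p there: 6:T. ✓
4: no successors, so □¬□¬p holds vacuously. ✓
5: no successors, so □¬□¬p holds vacuously. ✓
6: successors {3, 4}; ¬□¬p there: 3:F, 4:F. ✗
7: successors {2, 6}; ¬□¬p there: 2:F, 6:T. ✗
— 4 worlds.
For ¬□◇¬p:
1: □◇¬p is F. ✓
2: □◇¬p is T. ✗
3: □◇¬p is T. ✗
4: □◇¬p is T. ✗
5: □◇¬p is T. ✗
6: □◇¬p is F. ✓
7: □◇¬p is F. ✓
— 3 worlds.

4 and 3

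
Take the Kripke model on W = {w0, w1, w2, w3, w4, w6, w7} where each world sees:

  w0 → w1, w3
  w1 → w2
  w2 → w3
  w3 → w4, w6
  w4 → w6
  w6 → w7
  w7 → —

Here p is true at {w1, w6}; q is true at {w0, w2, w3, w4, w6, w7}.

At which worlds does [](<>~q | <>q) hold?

{w0, w1, w2, w3, w4, w7}

w0: successors {w1, w3}; <>~q | <>q there: w1:T, w3:T. ✓
w1: successors {w2}; <>~q | <>q there: w2:T. ✓
w2: successors {w3}; <>~q | <>q there: w3:T. ✓
w3: successors {w4, w6}; <>~q | <>q there: w4:T, w6:T. ✓
w4: successors {w6}; <>~q | <>q there: w6:T. ✓
w6: successors {w7}; <>~q | <>q there: w7:F. ✗
w7: no successors, so [](<>~q | <>q) holds vacuously. ✓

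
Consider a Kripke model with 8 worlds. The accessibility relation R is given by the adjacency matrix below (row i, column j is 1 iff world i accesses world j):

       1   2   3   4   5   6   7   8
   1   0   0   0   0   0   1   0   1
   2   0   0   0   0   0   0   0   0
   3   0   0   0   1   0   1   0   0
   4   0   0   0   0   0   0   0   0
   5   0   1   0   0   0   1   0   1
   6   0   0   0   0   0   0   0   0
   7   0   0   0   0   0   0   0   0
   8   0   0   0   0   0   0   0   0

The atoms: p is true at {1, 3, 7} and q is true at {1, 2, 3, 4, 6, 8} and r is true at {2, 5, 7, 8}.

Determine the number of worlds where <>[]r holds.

1: successors {6, 8}; []r there: 6:T, 8:T. ✓
2: no successors, so <>[]r fails. ✗
3: successors {4, 6}; []r there: 4:T, 6:T. ✓
4: no successors, so <>[]r fails. ✗
5: successors {2, 6, 8}; []r there: 2:T, 6:T, 8:T. ✓
6: no successors, so <>[]r fails. ✗
7: no successors, so <>[]r fails. ✗
8: no successors, so <>[]r fails. ✗
Satisfying worlds: {1, 3, 5}.

3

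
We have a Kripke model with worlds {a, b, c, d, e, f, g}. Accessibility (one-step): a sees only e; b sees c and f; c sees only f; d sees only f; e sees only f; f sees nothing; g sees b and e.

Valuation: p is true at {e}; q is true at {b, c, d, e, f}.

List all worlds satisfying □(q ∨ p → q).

{a, b, c, d, e, f, g}

a: successors {e}; q ∨ p → q there: e:T. ✓
b: successors {c, f}; q ∨ p → q there: c:T, f:T. ✓
c: successors {f}; q ∨ p → q there: f:T. ✓
d: successors {f}; q ∨ p → q there: f:T. ✓
e: successors {f}; q ∨ p → q there: f:T. ✓
f: no successors, so □(q ∨ p → q) holds vacuously. ✓
g: successors {b, e}; q ∨ p → q there: b:T, e:T. ✓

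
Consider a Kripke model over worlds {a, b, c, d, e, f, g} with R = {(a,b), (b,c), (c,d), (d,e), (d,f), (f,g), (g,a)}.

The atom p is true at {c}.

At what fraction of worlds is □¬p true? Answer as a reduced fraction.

6/7

a: successors {b}; ¬p there: b:T. ✓
b: successors {c}; ¬p there: c:F. ✗
c: successors {d}; ¬p there: d:T. ✓
d: successors {e, f}; ¬p there: e:T, f:T. ✓
e: no successors, so □¬p holds vacuously. ✓
f: successors {g}; ¬p there: g:T. ✓
g: successors {a}; ¬p there: a:T. ✓
That's 6 of 7 worlds, so 6/7.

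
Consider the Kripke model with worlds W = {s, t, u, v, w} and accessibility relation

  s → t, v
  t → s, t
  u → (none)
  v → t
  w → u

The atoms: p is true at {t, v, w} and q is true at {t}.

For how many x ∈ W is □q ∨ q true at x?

s: □q is F, q is F. ✗
t: □q is F, q is T. ✓
u: □q is T, q is F. ✓
v: □q is T, q is F. ✓
w: □q is F, q is F. ✗
Satisfying worlds: {t, u, v}.

3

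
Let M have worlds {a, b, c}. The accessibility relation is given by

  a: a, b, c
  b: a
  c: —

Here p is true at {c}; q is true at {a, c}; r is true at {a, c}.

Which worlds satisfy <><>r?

a: successors {a, b, c}; <>r there: a:T, b:T, c:F. ✓
b: successors {a}; <>r there: a:T. ✓
c: no successors, so <><>r fails. ✗

{a, b}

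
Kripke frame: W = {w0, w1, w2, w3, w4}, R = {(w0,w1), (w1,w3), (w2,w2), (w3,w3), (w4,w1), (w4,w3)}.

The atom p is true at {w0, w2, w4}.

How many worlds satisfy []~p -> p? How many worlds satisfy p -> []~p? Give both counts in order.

For []~p -> p:
w0: []~p is T, p is T. ✓
w1: []~p is T, p is F. ✗
w2: []~p is F, p is T. ✓
w3: []~p is T, p is F. ✗
w4: []~p is T, p is T. ✓
— 3 worlds.
For p -> []~p:
w0: p is T, []~p is T. ✓
w1: p is F, []~p is T. ✓
w2: p is T, []~p is F. ✗
w3: p is F, []~p is T. ✓
w4: p is T, []~p is T. ✓
— 4 worlds.

3 and 4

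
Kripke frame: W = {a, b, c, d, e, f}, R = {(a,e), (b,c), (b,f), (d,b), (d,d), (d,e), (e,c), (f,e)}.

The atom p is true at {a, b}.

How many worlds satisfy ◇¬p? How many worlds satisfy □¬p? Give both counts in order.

For ◇¬p:
a: successors {e}; ¬p there: e:T. ✓
b: successors {c, f}; ¬p there: c:T, f:T. ✓
c: no successors, so ◇¬p fails. ✗
d: successors {b, d, e}; ¬p there: b:F, d:T, e:T. ✓
e: successors {c}; ¬p there: c:T. ✓
f: successors {e}; ¬p there: e:T. ✓
— 5 worlds.
For □¬p:
a: successors {e}; ¬p there: e:T. ✓
b: successors {c, f}; ¬p there: c:T, f:T. ✓
c: no successors, so □¬p holds vacuously. ✓
d: successors {b, d, e}; ¬p there: b:F, d:T, e:T. ✗
e: successors {c}; ¬p there: c:T. ✓
f: successors {e}; ¬p there: e:T. ✓
— 5 worlds.

5 and 5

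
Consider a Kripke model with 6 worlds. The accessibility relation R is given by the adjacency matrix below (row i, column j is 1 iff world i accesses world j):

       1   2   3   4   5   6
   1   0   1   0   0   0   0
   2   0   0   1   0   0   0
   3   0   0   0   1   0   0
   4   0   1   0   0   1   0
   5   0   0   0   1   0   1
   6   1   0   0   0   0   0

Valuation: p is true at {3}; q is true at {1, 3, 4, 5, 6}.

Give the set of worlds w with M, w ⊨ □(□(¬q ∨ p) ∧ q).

1: successors {2}; □(¬q ∨ p) ∧ q there: 2:F. ✗
2: successors {3}; □(¬q ∨ p) ∧ q there: 3:F. ✗
3: successors {4}; □(¬q ∨ p) ∧ q there: 4:F. ✗
4: successors {2, 5}; □(¬q ∨ p) ∧ q there: 2:F, 5:F. ✗
5: successors {4, 6}; □(¬q ∨ p) ∧ q there: 4:F, 6:F. ✗
6: successors {1}; □(¬q ∨ p) ∧ q there: 1:T. ✓

{6}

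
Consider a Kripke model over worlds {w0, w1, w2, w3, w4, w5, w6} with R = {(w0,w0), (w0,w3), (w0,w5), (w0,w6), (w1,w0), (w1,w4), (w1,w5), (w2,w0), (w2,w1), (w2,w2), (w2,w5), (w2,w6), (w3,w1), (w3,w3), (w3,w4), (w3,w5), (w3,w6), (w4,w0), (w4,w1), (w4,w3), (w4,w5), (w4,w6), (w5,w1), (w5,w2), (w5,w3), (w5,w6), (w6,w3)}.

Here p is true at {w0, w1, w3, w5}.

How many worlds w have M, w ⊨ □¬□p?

w0: successors {w0, w3, w5, w6}; ¬□p there: w0:T, w3:T, w5:T, w6:F. ✗
w1: successors {w0, w4, w5}; ¬□p there: w0:T, w4:T, w5:T. ✓
w2: successors {w0, w1, w2, w5, w6}; ¬□p there: w0:T, w1:T, w2:T, w5:T, w6:F. ✗
w3: successors {w1, w3, w4, w5, w6}; ¬□p there: w1:T, w3:T, w4:T, w5:T, w6:F. ✗
w4: successors {w0, w1, w3, w5, w6}; ¬□p there: w0:T, w1:T, w3:T, w5:T, w6:F. ✗
w5: successors {w1, w2, w3, w6}; ¬□p there: w1:T, w2:T, w3:T, w6:F. ✗
w6: successors {w3}; ¬□p there: w3:T. ✓
Satisfying worlds: {w1, w6}.

2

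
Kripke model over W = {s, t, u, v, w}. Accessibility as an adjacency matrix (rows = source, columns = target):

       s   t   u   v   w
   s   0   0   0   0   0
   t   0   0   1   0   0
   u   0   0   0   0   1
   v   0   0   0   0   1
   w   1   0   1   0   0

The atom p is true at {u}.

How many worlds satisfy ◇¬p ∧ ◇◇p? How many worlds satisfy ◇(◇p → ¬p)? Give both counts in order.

2 and 4

For ◇¬p ∧ ◇◇p:
s: ◇¬p is F, ◇◇p is F. ✗
t: ◇¬p is F, ◇◇p is F. ✗
u: ◇¬p is T, ◇◇p is T. ✓
v: ◇¬p is T, ◇◇p is T. ✓
w: ◇¬p is T, ◇◇p is F. ✗
— 2 worlds.
For ◇(◇p → ¬p):
s: no successors, so ◇(◇p → ¬p) fails. ✗
t: successors {u}; ◇p → ¬p there: u:T. ✓
u: successors {w}; ◇p → ¬p there: w:T. ✓
v: successors {w}; ◇p → ¬p there: w:T. ✓
w: successors {s, u}; ◇p → ¬p there: s:T, u:T. ✓
— 4 worlds.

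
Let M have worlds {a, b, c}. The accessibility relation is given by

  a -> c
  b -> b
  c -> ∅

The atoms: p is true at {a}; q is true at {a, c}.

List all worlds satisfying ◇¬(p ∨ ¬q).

{a}

a: successors {c}; ¬(p ∨ ¬q) there: c:T. ✓
b: successors {b}; ¬(p ∨ ¬q) there: b:F. ✗
c: no successors, so ◇¬(p ∨ ¬q) fails. ✗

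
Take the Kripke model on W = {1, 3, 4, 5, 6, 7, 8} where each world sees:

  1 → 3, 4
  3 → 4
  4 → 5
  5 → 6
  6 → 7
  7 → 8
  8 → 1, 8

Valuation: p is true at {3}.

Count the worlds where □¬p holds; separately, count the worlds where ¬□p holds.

6 and 7

For □¬p:
1: successors {3, 4}; ¬p there: 3:F, 4:T. ✗
3: successors {4}; ¬p there: 4:T. ✓
4: successors {5}; ¬p there: 5:T. ✓
5: successors {6}; ¬p there: 6:T. ✓
6: successors {7}; ¬p there: 7:T. ✓
7: successors {8}; ¬p there: 8:T. ✓
8: successors {1, 8}; ¬p there: 1:T, 8:T. ✓
— 6 worlds.
For ¬□p:
1: □p is F. ✓
3: □p is F. ✓
4: □p is F. ✓
5: □p is F. ✓
6: □p is F. ✓
7: □p is F. ✓
8: □p is F. ✓
— 7 worlds.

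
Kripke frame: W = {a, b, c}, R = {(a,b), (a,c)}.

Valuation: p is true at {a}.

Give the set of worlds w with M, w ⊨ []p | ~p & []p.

a: []p is F, ~p & []p is F. ✗
b: []p is T, ~p & []p is T. ✓
c: []p is T, ~p & []p is T. ✓

{b, c}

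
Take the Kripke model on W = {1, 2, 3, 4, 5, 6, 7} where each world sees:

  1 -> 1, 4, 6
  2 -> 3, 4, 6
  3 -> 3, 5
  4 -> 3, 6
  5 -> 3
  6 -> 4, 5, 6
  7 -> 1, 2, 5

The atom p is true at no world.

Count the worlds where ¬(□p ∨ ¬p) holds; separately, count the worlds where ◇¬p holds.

0 and 7

For ¬(□p ∨ ¬p):
1: □p ∨ ¬p is T. ✗
2: □p ∨ ¬p is T. ✗
3: □p ∨ ¬p is T. ✗
4: □p ∨ ¬p is T. ✗
5: □p ∨ ¬p is T. ✗
6: □p ∨ ¬p is T. ✗
7: □p ∨ ¬p is T. ✗
— 0 worlds.
For ◇¬p:
1: successors {1, 4, 6}; ¬p there: 1:T, 4:T, 6:T. ✓
2: successors {3, 4, 6}; ¬p there: 3:T, 4:T, 6:T. ✓
3: successors {3, 5}; ¬p there: 3:T, 5:T. ✓
4: successors {3, 6}; ¬p there: 3:T, 6:T. ✓
5: successors {3}; ¬p there: 3:T. ✓
6: successors {4, 5, 6}; ¬p there: 4:T, 5:T, 6:T. ✓
7: successors {1, 2, 5}; ¬p there: 1:T, 2:T, 5:T. ✓
— 7 worlds.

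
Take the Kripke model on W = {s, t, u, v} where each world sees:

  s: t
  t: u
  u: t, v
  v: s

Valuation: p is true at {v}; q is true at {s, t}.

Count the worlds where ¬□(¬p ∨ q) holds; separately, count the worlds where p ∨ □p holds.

1 and 1

For ¬□(¬p ∨ q):
s: □(¬p ∨ q) is T. ✗
t: □(¬p ∨ q) is T. ✗
u: □(¬p ∨ q) is F. ✓
v: □(¬p ∨ q) is T. ✗
— 1 world.
For p ∨ □p:
s: p is F, □p is F. ✗
t: p is F, □p is F. ✗
u: p is F, □p is F. ✗
v: p is T, □p is F. ✓
— 1 world.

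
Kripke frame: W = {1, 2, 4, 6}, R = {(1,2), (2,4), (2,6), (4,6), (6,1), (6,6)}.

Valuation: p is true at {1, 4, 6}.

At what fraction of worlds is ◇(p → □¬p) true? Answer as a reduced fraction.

1/2

1: successors {2}; p → □¬p there: 2:T. ✓
2: successors {4, 6}; p → □¬p there: 4:F, 6:F. ✗
4: successors {6}; p → □¬p there: 6:F. ✗
6: successors {1, 6}; p → □¬p there: 1:T, 6:F. ✓
That's 2 of 4 worlds, so 2/4 = 1/2.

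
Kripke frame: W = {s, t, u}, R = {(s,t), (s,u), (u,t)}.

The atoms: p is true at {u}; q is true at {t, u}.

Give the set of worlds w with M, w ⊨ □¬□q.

{t}

s: successors {t, u}; ¬□q there: t:F, u:F. ✗
t: no successors, so □¬□q holds vacuously. ✓
u: successors {t}; ¬□q there: t:F. ✗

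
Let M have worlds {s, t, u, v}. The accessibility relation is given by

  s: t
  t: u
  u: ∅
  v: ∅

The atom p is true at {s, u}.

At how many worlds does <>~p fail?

3

s: successors {t}; ~p there: t:T. ✓
t: successors {u}; ~p there: u:F. ✗
u: no successors, so <>~p fails. ✗
v: no successors, so <>~p fails. ✗
Satisfying worlds: {s}.
So <>~p fails at the other 3 worlds.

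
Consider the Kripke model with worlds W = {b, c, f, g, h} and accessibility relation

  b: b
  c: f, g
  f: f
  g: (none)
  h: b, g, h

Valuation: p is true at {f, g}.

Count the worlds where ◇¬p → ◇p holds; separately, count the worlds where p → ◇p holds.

For ◇¬p → ◇p:
b: ◇¬p is T, ◇p is F. ✗
c: ◇¬p is F, ◇p is T. ✓
f: ◇¬p is F, ◇p is T. ✓
g: ◇¬p is F, ◇p is F. ✓
h: ◇¬p is T, ◇p is T. ✓
— 4 worlds.
For p → ◇p:
b: p is F, ◇p is F. ✓
c: p is F, ◇p is T. ✓
f: p is T, ◇p is T. ✓
g: p is T, ◇p is F. ✗
h: p is F, ◇p is T. ✓
— 4 worlds.

4 and 4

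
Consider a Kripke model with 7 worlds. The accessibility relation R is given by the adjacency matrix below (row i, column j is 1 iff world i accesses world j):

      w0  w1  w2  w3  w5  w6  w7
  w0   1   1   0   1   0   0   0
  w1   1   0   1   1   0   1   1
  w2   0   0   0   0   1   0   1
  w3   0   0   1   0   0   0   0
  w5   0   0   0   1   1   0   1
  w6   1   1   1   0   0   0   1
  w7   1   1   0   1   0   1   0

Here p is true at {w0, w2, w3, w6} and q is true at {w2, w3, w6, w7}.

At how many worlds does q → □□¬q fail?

4

w0: q is F, □□¬q is F. ✓
w1: q is F, □□¬q is F. ✓
w2: q is T, □□¬q is F. ✗
w3: q is T, □□¬q is F. ✗
w5: q is F, □□¬q is F. ✓
w6: q is T, □□¬q is F. ✗
w7: q is T, □□¬q is F. ✗
Satisfying worlds: {w0, w1, w5}.
So q → □□¬q fails at the other 4 worlds.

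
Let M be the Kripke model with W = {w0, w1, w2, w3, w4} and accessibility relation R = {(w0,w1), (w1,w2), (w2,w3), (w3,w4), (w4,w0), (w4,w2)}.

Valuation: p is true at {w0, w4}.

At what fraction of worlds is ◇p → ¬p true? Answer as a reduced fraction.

w0: ◇p is F, ¬p is F. ✓
w1: ◇p is F, ¬p is T. ✓
w2: ◇p is F, ¬p is T. ✓
w3: ◇p is T, ¬p is T. ✓
w4: ◇p is T, ¬p is F. ✗
That's 4 of 5 worlds, so 4/5.

4/5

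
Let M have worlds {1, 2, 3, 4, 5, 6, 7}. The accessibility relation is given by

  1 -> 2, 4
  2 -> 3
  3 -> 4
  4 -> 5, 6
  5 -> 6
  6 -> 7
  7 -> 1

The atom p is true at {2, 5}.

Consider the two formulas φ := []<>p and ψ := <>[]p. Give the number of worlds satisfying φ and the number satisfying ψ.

For []<>p:
1: successors {2, 4}; <>p there: 2:F, 4:T. ✗
2: successors {3}; <>p there: 3:F. ✗
3: successors {4}; <>p there: 4:T. ✓
4: successors {5, 6}; <>p there: 5:F, 6:F. ✗
5: successors {6}; <>p there: 6:F. ✗
6: successors {7}; <>p there: 7:F. ✗
7: successors {1}; <>p there: 1:T. ✓
— 2 worlds.
For <>[]p:
1: successors {2, 4}; []p there: 2:F, 4:F. ✗
2: successors {3}; []p there: 3:F. ✗
3: successors {4}; []p there: 4:F. ✗
4: successors {5, 6}; []p there: 5:F, 6:F. ✗
5: successors {6}; []p there: 6:F. ✗
6: successors {7}; []p there: 7:F. ✗
7: successors {1}; []p there: 1:F. ✗
— 0 worlds.

2 and 0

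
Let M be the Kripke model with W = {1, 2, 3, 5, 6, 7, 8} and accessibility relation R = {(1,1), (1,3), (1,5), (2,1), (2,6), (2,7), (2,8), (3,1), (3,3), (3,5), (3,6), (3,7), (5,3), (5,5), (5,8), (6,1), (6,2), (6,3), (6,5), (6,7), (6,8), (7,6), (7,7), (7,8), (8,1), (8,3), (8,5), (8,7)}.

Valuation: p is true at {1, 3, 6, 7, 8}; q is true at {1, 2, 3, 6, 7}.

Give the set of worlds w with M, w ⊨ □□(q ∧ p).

∅

1: successors {1, 3, 5}; □(q ∧ p) there: 1:F, 3:F, 5:F. ✗
2: successors {1, 6, 7, 8}; □(q ∧ p) there: 1:F, 6:F, 7:F, 8:F. ✗
3: successors {1, 3, 5, 6, 7}; □(q ∧ p) there: 1:F, 3:F, 5:F, 6:F, 7:F. ✗
5: successors {3, 5, 8}; □(q ∧ p) there: 3:F, 5:F, 8:F. ✗
6: successors {1, 2, 3, 5, 7, 8}; □(q ∧ p) there: 1:F, 2:F, 3:F, 5:F, 7:F, 8:F. ✗
7: successors {6, 7, 8}; □(q ∧ p) there: 6:F, 7:F, 8:F. ✗
8: successors {1, 3, 5, 7}; □(q ∧ p) there: 1:F, 3:F, 5:F, 7:F. ✗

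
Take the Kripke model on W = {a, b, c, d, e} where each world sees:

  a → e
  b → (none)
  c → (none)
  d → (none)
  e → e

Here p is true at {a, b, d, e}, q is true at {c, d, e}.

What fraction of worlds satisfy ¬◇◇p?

a: ◇◇p is T. ✗
b: ◇◇p is F. ✓
c: ◇◇p is F. ✓
d: ◇◇p is F. ✓
e: ◇◇p is T. ✗
That's 3 of 5 worlds, so 3/5.

3/5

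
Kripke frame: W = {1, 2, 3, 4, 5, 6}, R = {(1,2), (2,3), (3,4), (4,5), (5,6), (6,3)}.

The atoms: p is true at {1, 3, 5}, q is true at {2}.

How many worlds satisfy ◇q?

1

1: successors {2}; q there: 2:T. ✓
2: successors {3}; q there: 3:F. ✗
3: successors {4}; q there: 4:F. ✗
4: successors {5}; q there: 5:F. ✗
5: successors {6}; q there: 6:F. ✗
6: successors {3}; q there: 3:F. ✗
Satisfying worlds: {1}.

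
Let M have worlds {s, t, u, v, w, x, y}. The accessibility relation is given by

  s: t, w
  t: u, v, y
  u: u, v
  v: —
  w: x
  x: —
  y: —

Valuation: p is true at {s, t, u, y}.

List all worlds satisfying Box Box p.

{v, w, x, y}

s: successors {t, w}; Box p there: t:F, w:F. ✗
t: successors {u, v, y}; Box p there: u:F, v:T, y:T. ✗
u: successors {u, v}; Box p there: u:F, v:T. ✗
v: no successors, so Box Box p holds vacuously. ✓
w: successors {x}; Box p there: x:T. ✓
x: no successors, so Box Box p holds vacuously. ✓
y: no successors, so Box Box p holds vacuously. ✓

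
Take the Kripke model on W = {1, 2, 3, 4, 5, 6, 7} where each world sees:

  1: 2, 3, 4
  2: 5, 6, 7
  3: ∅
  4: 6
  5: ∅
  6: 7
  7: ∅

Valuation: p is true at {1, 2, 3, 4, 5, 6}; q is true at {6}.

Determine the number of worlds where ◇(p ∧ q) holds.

2

1: successors {2, 3, 4}; p ∧ q there: 2:F, 3:F, 4:F. ✗
2: successors {5, 6, 7}; p ∧ q there: 5:F, 6:T, 7:F. ✓
3: no successors, so ◇(p ∧ q) fails. ✗
4: successors {6}; p ∧ q there: 6:T. ✓
5: no successors, so ◇(p ∧ q) fails. ✗
6: successors {7}; p ∧ q there: 7:F. ✗
7: no successors, so ◇(p ∧ q) fails. ✗
Satisfying worlds: {2, 4}.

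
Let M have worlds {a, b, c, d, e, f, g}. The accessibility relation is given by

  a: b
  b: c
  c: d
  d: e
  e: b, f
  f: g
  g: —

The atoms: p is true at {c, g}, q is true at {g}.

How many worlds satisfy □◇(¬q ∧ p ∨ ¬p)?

5

a: successors {b}; ◇(¬q ∧ p ∨ ¬p) there: b:T. ✓
b: successors {c}; ◇(¬q ∧ p ∨ ¬p) there: c:T. ✓
c: successors {d}; ◇(¬q ∧ p ∨ ¬p) there: d:T. ✓
d: successors {e}; ◇(¬q ∧ p ∨ ¬p) there: e:T. ✓
e: successors {b, f}; ◇(¬q ∧ p ∨ ¬p) there: b:T, f:F. ✗
f: successors {g}; ◇(¬q ∧ p ∨ ¬p) there: g:F. ✗
g: no successors, so □◇(¬q ∧ p ∨ ¬p) holds vacuously. ✓
Satisfying worlds: {a, b, c, d, g}.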